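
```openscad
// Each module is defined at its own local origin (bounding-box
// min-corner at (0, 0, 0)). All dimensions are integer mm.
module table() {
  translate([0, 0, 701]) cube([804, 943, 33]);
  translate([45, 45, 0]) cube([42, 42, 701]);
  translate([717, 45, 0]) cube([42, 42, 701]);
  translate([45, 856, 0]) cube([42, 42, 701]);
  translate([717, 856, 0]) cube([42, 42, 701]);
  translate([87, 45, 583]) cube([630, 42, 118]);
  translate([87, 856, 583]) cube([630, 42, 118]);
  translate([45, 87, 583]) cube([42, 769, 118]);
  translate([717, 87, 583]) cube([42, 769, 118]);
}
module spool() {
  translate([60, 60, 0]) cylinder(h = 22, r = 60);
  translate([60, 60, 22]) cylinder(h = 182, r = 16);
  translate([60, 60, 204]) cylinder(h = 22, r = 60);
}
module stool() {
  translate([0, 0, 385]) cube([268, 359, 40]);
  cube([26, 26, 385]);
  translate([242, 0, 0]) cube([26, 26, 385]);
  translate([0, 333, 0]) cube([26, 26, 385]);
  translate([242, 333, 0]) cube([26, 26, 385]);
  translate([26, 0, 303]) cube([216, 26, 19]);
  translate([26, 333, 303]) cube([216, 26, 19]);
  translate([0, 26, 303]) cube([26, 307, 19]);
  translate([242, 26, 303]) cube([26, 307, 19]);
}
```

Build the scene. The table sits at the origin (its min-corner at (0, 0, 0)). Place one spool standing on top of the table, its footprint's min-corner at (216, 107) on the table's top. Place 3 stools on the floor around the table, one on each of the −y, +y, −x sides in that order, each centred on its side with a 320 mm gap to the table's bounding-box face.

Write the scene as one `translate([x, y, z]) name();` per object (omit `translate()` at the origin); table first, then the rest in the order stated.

table();
translate([216, 107, 734]) spool();
translate([268, -679, 0]) stool();
translate([268, 1263, 0]) stool();
translate([-588, 292, 0]) stool();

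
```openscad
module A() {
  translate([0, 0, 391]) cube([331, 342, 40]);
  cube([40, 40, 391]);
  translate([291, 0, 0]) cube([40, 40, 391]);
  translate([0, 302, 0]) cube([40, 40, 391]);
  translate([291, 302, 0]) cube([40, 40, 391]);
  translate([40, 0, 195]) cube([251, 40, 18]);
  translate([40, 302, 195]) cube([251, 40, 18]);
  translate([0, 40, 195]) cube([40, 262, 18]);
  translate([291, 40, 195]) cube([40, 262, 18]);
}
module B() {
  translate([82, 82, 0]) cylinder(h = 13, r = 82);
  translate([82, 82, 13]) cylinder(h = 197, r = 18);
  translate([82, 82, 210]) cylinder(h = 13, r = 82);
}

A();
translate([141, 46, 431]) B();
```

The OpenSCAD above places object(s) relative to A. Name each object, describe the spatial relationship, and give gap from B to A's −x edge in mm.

The spool's min-x is at 141; the stool's min-x is 0; gap = 141 mm.

A is a stool. B is a spool. The spool is on top of the stool. The gap from the spool to the stool's −x edge is 141 mm.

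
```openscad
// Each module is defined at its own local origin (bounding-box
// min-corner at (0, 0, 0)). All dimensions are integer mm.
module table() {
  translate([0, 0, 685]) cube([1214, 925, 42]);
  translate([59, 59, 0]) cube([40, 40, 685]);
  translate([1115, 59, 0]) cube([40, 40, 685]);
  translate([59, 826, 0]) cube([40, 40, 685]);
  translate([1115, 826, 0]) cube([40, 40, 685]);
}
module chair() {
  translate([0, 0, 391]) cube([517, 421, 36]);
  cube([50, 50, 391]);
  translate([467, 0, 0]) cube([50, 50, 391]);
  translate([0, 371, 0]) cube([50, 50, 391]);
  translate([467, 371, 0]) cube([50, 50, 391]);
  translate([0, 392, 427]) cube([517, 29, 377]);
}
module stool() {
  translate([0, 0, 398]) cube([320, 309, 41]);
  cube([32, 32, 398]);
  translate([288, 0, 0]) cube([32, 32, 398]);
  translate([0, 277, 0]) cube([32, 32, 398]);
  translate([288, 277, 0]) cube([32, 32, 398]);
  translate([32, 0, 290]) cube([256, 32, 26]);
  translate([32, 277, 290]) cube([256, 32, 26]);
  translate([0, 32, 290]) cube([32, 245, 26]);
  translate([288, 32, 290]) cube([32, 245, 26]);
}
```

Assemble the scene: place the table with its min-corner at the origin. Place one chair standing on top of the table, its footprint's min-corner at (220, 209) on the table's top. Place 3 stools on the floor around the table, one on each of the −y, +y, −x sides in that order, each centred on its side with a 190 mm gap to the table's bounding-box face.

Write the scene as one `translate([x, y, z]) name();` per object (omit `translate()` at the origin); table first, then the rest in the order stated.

table();
translate([220, 209, 727]) chair();
translate([447, -499, 0]) stool();
translate([447, 1115, 0]) stool();
translate([-510, 308, 0]) stool();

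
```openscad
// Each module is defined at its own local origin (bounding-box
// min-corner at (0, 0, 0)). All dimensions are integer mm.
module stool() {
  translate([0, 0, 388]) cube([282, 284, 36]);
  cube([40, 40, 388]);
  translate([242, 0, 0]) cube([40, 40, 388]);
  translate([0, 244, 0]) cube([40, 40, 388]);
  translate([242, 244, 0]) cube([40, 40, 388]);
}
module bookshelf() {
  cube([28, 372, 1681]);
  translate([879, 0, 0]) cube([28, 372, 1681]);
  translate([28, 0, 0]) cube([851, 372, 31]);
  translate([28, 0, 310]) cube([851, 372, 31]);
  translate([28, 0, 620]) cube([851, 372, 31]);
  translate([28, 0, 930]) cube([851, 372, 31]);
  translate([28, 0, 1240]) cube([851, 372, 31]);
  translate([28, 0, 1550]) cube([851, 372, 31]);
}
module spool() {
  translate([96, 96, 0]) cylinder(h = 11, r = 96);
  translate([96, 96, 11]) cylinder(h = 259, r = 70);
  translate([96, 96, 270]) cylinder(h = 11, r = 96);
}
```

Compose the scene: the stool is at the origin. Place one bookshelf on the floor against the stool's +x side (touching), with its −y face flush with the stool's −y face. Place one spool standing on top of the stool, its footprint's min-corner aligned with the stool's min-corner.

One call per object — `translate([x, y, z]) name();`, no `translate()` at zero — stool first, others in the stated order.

stool();
translate([282, 0, 0]) bookshelf();
translate([0, 0, 424]) spool();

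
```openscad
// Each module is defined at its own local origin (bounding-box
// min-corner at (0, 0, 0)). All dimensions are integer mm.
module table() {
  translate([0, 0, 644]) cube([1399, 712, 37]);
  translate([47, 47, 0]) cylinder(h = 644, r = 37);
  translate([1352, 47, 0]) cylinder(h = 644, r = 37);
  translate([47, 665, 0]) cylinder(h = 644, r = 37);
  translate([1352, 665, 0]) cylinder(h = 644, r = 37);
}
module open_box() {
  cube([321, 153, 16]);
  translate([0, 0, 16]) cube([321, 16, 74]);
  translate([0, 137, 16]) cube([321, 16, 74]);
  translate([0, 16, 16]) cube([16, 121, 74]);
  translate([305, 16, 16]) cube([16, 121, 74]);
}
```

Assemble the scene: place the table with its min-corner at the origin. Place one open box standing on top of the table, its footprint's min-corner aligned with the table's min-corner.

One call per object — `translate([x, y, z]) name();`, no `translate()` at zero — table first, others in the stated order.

table();
translate([0, 0, 681]) open_box();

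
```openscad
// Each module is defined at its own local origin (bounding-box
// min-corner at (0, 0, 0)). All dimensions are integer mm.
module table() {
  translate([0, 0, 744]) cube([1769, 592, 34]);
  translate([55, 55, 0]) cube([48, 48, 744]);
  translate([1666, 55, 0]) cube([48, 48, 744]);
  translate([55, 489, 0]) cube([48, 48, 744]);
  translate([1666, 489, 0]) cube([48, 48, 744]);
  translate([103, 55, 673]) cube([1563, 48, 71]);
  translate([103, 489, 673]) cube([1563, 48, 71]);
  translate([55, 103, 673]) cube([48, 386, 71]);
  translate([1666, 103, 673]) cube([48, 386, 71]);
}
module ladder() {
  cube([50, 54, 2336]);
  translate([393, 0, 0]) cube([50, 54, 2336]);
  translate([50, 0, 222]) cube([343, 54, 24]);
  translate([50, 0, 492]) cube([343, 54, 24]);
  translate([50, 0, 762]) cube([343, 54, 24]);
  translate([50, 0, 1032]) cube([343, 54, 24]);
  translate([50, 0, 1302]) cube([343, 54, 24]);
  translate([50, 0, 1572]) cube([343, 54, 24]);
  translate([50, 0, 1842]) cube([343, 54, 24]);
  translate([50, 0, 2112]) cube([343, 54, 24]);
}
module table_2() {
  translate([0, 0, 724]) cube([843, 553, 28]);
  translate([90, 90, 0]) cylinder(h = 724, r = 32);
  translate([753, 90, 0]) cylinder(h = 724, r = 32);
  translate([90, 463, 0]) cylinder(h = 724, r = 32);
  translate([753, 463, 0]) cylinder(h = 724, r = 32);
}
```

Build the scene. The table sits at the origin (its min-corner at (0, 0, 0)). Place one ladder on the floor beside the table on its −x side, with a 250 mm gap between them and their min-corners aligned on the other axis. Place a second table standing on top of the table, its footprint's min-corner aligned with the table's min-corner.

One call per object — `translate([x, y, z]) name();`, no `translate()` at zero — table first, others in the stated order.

table();
translate([-693, 0, 0]) ladder();
translate([0, 0, 778]) table_2();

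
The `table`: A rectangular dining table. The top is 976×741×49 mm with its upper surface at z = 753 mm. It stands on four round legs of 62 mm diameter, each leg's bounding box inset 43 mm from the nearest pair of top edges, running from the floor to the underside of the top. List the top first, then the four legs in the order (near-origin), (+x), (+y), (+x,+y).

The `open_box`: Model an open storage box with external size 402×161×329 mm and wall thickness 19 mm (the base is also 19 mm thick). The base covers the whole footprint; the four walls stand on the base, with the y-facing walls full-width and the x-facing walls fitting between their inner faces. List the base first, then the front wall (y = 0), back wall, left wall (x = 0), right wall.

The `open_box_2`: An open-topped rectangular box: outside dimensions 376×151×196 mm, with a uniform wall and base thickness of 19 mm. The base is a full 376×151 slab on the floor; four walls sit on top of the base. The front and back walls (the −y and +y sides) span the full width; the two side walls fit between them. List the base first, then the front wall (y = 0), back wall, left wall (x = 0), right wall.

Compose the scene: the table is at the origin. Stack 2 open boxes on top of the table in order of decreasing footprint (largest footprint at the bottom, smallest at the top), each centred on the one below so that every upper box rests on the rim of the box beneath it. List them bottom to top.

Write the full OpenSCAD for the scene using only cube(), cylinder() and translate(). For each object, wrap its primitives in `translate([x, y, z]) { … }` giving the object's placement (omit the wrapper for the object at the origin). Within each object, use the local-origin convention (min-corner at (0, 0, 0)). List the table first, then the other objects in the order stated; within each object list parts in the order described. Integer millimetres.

translate([0, 0, 704]) cube([976, 741, 49]);
translate([74, 74, 0]) cylinder(h = 704, r = 31);
translate([902, 74, 0]) cylinder(h = 704, r = 31);
translate([74, 667, 0]) cylinder(h = 704, r = 31);
translate([902, 667, 0]) cylinder(h = 704, r = 31);
translate([287, 290, 753]) {
  cube([402, 161, 19]);
  translate([0, 0, 19]) cube([402, 19, 310]);
  translate([0, 142, 19]) cube([402, 19, 310]);
  translate([0, 19, 19]) cube([19, 123, 310]);
  translate([383, 19, 19]) cube([19, 123, 310]);
}
translate([300, 295, 1082]) {
  cube([376, 151, 19]);
  translate([0, 0, 19]) cube([376, 19, 177]);
  translate([0, 132, 19]) cube([376, 19, 177]);
  translate([0, 19, 19]) cube([19, 113, 177]);
  translate([357, 19, 19]) cube([19, 113, 177]);
}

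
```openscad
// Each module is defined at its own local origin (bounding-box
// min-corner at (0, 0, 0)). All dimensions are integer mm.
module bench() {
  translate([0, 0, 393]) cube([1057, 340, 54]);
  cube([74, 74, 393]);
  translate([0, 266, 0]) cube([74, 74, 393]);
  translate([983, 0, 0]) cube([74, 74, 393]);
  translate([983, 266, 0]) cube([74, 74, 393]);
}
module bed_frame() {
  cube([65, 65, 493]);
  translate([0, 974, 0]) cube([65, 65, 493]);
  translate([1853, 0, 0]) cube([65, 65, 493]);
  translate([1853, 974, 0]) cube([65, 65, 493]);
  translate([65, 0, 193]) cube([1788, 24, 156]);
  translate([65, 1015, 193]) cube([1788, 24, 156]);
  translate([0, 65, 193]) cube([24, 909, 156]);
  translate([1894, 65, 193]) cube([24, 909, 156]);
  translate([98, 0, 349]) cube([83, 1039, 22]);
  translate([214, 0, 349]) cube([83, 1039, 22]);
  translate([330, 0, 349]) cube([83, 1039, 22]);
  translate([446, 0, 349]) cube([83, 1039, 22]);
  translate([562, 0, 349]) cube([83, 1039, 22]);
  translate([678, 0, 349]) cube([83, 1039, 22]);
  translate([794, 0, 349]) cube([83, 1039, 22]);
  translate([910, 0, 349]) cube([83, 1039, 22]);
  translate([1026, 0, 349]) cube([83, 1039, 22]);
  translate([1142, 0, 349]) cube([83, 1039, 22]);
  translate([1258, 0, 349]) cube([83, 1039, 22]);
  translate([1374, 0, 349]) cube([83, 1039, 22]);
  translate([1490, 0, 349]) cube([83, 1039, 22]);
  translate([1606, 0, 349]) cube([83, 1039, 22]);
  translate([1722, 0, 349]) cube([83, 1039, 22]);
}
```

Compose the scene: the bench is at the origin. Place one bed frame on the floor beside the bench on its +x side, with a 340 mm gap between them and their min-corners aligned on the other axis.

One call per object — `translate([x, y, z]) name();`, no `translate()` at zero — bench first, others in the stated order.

bench();
translate([1397, 0, 0]) bed_frame();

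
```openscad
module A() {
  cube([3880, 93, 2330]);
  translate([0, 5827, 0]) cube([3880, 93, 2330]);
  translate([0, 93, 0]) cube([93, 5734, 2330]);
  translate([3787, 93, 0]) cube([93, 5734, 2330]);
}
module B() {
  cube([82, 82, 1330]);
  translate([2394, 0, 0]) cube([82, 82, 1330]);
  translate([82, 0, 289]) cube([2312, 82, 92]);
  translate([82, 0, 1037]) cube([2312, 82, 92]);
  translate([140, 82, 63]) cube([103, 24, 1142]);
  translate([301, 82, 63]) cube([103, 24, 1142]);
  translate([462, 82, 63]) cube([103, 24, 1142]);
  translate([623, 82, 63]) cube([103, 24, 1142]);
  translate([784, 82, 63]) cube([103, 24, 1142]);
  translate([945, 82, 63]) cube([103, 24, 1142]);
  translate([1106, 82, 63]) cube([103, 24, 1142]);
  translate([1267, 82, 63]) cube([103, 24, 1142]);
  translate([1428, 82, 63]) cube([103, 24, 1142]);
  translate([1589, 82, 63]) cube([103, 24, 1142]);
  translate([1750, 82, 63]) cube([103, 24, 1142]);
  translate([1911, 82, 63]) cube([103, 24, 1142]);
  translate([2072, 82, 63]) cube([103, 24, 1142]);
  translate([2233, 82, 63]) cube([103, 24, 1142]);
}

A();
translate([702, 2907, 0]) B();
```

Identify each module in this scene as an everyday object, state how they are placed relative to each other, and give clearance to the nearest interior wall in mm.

A is a house frame. B is a fence section. The fence section sits inside the house frame, centred. The clearance to the nearest interior wall is 609 mm.

Clearances: x = 609, y = 2814; minimum 609 mm.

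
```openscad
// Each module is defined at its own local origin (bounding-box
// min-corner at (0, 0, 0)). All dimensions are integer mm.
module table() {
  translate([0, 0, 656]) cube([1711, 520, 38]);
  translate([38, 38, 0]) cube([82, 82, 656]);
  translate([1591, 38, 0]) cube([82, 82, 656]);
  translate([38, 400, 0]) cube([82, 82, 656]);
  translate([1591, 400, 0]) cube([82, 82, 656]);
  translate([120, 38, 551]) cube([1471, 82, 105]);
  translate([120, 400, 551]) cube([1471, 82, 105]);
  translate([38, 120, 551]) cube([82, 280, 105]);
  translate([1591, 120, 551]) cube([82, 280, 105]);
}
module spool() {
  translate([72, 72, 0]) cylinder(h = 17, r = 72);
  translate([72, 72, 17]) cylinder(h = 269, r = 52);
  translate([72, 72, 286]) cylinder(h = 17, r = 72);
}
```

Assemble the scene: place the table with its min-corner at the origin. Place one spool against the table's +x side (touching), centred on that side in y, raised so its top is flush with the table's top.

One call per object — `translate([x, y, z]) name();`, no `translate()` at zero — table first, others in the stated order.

table();
translate([1711, 188, 391]) spool();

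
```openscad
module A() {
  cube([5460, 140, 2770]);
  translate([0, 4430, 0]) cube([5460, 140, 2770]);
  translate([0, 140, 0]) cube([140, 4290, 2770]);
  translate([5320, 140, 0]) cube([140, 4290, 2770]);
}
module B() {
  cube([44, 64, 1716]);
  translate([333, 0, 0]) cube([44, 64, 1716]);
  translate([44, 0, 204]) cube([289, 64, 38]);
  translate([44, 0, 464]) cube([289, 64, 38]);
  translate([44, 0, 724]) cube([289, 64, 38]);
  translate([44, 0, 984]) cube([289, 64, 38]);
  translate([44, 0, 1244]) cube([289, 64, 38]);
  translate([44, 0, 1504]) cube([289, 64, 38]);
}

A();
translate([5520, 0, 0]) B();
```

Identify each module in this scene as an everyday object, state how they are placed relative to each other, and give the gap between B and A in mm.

A is a house frame. B is a ladder. The ladder is on the floor beside the house frame on its +x side. The gap between the ladder and the house frame is 60 mm.

The ladder's nearest face is 60 mm from the house frame's +x face.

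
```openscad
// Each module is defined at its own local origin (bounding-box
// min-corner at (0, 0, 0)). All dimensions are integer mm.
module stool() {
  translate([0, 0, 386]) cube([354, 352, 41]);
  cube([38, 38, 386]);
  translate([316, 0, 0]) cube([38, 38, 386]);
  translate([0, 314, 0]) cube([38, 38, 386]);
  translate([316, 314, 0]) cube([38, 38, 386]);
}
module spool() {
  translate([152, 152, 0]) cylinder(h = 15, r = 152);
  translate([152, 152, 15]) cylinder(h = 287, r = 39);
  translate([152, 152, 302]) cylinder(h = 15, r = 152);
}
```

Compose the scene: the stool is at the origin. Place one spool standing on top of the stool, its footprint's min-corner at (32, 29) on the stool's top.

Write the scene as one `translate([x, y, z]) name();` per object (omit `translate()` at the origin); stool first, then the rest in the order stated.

stool();
translate([32, 29, 427]) spool();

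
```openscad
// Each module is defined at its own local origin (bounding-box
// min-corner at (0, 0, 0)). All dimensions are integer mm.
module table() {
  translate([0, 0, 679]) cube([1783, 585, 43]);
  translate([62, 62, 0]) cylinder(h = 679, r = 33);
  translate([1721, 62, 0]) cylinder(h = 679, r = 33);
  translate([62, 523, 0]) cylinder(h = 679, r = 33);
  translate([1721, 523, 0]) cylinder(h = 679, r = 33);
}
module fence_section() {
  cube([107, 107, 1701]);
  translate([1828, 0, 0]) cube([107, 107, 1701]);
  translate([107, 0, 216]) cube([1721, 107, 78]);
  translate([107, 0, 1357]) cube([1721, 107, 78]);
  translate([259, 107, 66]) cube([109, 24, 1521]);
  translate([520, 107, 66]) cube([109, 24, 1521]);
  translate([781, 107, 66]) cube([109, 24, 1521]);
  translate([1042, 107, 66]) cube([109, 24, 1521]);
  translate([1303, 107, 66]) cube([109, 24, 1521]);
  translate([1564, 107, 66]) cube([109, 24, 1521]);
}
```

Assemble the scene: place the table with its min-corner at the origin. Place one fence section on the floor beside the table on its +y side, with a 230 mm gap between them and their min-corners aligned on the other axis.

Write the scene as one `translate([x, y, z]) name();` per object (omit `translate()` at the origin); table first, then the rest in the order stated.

table();
translate([0, 815, 0]) fence_section();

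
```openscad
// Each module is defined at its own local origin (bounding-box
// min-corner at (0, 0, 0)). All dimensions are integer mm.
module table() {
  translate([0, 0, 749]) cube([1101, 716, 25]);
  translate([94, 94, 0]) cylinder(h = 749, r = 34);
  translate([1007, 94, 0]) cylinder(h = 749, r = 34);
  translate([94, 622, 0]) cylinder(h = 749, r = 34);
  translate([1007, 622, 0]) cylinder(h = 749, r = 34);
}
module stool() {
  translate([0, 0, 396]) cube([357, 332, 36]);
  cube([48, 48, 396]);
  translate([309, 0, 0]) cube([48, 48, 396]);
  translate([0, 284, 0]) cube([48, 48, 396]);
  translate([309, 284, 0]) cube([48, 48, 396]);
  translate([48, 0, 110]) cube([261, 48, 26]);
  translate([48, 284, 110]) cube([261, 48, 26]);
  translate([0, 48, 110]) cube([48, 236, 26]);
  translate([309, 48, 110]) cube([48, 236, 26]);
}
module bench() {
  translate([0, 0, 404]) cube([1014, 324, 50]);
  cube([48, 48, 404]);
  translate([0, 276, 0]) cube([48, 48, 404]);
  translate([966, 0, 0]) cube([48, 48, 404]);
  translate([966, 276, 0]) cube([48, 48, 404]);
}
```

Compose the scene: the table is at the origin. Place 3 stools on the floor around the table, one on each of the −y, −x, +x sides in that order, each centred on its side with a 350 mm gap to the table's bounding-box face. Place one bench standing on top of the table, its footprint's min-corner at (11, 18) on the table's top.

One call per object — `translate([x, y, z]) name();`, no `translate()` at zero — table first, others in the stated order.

table();
translate([372, -682, 0]) stool();
translate([-707, 192, 0]) stool();
translate([1451, 192, 0]) stool();
translate([11, 18, 774]) bench();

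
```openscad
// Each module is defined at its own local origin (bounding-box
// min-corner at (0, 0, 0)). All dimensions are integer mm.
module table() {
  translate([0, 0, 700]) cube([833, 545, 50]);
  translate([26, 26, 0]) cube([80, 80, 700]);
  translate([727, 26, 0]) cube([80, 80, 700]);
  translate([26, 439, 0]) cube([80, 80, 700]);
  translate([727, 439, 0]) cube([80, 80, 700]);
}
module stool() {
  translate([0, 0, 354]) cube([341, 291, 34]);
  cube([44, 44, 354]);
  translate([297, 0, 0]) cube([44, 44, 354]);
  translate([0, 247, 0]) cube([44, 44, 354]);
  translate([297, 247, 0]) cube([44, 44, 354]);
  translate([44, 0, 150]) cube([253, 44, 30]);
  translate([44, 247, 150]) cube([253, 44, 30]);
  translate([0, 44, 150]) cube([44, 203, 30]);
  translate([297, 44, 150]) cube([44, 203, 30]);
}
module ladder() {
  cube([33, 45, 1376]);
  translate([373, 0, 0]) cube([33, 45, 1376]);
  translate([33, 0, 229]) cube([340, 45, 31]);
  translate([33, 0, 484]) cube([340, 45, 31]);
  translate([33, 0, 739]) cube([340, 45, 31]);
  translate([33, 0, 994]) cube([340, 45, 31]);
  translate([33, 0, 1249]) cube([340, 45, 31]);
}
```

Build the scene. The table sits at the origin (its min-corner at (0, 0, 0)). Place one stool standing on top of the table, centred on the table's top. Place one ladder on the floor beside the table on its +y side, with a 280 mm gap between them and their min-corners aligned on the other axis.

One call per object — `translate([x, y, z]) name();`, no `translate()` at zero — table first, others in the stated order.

table();
translate([246, 127, 750]) stool();
translate([0, 825, 0]) ladder();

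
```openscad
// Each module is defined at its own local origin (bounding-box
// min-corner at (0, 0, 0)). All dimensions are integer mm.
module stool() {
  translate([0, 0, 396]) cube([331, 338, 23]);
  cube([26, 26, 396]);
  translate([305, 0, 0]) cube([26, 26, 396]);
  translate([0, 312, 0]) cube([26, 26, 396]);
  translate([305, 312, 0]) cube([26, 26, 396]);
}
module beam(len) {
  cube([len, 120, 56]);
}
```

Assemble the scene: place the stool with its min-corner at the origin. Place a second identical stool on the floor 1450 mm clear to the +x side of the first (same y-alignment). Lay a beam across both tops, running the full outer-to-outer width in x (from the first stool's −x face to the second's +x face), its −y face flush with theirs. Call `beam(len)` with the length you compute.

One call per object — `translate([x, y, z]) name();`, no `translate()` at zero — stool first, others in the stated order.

stool();
translate([1781, 0, 0]) stool();
translate([0, 0, 419]) beam(2112);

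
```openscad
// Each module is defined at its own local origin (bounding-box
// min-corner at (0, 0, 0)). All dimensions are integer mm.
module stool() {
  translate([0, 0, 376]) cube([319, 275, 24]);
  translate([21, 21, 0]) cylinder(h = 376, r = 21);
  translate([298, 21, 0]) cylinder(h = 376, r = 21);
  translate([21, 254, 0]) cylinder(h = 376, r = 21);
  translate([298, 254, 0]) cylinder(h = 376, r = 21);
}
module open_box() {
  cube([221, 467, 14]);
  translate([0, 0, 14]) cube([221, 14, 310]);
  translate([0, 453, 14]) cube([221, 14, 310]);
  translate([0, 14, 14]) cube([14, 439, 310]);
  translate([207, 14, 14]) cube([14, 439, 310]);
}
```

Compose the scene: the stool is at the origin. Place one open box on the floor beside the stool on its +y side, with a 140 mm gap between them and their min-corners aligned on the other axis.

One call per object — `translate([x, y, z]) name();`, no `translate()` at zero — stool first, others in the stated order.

stool();
translate([0, 415, 0]) open_box();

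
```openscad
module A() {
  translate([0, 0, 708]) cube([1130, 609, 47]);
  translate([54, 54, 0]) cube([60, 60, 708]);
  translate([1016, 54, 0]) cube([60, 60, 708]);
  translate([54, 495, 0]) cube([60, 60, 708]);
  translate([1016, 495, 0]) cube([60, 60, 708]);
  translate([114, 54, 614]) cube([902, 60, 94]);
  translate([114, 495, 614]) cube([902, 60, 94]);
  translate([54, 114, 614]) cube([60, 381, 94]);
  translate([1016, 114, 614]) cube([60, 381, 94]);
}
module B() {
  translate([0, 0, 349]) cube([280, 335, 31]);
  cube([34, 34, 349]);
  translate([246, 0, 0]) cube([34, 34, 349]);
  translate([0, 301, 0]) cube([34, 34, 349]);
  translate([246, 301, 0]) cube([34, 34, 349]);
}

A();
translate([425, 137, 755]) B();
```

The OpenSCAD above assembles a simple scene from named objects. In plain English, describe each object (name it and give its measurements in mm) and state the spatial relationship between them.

A is a rectangular dining table. The top is 1130×609×47 mm with its upper surface at z = 755 mm. It stands on four 60×60 mm square legs, each inset 54 mm from the nearest pair of top edges, running from the floor to the underside of the top. Four apron rails, 60 mm thick and 94 mm tall, run between adjacent legs with their top edges flush with the underside of the top and their outer faces flush with the legs' outer faces.

B is a simple wooden stool: a rectangular seat 280 mm (x) by 335 mm (y), 31 mm thick, top face at z = 380 mm, on four square legs, each 34×34 mm in cross-section. The legs rest on z = 0, each flush with a corner of the seat.

The stool is on top of the table, centred.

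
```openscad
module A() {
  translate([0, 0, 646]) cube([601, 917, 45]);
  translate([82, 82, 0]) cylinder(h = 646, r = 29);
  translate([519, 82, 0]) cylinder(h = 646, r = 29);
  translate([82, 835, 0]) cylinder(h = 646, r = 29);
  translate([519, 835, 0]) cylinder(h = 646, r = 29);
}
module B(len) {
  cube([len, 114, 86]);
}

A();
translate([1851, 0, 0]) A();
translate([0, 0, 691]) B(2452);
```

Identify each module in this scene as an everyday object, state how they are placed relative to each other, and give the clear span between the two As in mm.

A is a table. B is a beam. A beam spans the tops of two tables. The clear span between the two tables is 1250 mm.

Second table starts at x = 1851; first ends at x = 601; clear span = 1851 − 601 = 1250 mm.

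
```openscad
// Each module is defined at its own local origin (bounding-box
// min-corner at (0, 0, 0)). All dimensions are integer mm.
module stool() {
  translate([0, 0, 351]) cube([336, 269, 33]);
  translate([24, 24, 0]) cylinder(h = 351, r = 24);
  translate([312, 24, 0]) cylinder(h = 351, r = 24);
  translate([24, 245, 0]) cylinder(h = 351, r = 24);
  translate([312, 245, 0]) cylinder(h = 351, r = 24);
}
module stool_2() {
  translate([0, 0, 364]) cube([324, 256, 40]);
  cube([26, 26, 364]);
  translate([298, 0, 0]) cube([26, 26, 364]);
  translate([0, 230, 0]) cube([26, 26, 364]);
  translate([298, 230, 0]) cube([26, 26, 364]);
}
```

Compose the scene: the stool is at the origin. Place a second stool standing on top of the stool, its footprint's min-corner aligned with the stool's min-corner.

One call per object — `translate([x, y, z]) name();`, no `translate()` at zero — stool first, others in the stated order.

stool();
translate([0, 0, 384]) stool_2();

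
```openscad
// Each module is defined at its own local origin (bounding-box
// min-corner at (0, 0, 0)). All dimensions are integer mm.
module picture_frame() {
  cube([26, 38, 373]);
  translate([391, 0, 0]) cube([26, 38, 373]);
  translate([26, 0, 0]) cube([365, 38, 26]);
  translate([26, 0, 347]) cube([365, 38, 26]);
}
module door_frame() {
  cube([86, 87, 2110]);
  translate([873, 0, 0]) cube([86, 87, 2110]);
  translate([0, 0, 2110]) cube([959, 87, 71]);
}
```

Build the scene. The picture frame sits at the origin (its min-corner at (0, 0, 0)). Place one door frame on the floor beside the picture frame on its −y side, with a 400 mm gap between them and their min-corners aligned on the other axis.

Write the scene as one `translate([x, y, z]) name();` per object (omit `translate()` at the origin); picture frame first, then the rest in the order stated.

picture_frame();
translate([0, -487, 0]) door_frame();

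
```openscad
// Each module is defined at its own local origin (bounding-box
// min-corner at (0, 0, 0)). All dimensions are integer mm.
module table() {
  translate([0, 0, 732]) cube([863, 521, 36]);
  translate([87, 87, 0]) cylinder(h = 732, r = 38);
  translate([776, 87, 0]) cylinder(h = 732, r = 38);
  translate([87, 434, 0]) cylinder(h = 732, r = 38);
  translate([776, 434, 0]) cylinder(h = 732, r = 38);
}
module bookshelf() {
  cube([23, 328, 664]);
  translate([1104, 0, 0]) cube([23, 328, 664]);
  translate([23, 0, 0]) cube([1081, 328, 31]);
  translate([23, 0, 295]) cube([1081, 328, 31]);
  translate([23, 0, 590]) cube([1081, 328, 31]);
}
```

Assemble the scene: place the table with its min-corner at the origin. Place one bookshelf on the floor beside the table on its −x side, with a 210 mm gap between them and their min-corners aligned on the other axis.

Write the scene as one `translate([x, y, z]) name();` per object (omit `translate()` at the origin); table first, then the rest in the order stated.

table();
translate([-1337, 0, 0]) bookshelf();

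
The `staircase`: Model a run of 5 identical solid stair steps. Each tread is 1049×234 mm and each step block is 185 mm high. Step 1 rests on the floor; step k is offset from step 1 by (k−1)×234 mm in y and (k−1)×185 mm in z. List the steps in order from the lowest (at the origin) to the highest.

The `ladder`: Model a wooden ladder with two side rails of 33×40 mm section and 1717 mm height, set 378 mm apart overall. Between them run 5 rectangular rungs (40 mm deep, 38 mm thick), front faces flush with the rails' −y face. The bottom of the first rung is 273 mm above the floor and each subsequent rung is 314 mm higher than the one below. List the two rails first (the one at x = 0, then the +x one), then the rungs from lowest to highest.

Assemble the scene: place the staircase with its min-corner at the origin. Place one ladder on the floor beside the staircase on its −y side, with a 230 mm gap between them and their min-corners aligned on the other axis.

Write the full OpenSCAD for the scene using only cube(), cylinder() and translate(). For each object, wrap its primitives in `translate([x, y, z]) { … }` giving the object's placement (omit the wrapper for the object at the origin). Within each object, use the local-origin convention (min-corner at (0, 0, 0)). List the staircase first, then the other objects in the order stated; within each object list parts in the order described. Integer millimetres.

cube([1049, 234, 185]);
translate([0, 234, 185]) cube([1049, 234, 185]);
translate([0, 468, 370]) cube([1049, 234, 185]);
translate([0, 702, 555]) cube([1049, 234, 185]);
translate([0, 936, 740]) cube([1049, 234, 185]);
translate([0, -270, 0]) {
  cube([33, 40, 1717]);
  translate([345, 0, 0]) cube([33, 40, 1717]);
  translate([33, 0, 273]) cube([312, 40, 38]);
  translate([33, 0, 587]) cube([312, 40, 38]);
  translate([33, 0, 901]) cube([312, 40, 38]);
  translate([33, 0, 1215]) cube([312, 40, 38]);
  translate([33, 0, 1529]) cube([312, 40, 38]);
}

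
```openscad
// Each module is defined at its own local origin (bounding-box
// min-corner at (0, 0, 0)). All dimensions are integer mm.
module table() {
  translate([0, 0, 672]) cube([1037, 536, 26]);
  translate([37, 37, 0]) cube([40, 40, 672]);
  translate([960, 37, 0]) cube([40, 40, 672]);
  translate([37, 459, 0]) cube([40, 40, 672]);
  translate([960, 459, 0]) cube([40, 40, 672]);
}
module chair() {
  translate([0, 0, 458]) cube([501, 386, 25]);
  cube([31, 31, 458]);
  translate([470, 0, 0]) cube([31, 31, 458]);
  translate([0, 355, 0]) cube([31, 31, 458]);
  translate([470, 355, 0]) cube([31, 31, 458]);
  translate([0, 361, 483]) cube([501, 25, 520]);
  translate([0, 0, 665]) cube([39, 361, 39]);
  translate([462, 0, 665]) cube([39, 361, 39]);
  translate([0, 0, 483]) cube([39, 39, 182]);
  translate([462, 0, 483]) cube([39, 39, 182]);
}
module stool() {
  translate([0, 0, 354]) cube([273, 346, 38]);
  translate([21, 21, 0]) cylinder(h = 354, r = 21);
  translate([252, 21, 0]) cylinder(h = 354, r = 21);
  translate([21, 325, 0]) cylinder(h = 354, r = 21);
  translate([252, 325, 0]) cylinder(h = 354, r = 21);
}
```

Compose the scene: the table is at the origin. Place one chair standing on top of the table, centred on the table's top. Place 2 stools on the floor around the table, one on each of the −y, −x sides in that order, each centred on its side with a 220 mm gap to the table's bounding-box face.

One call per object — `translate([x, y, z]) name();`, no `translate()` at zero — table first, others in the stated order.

table();
translate([268, 75, 698]) chair();
translate([382, -566, 0]) stool();
translate([-493, 95, 0]) stool();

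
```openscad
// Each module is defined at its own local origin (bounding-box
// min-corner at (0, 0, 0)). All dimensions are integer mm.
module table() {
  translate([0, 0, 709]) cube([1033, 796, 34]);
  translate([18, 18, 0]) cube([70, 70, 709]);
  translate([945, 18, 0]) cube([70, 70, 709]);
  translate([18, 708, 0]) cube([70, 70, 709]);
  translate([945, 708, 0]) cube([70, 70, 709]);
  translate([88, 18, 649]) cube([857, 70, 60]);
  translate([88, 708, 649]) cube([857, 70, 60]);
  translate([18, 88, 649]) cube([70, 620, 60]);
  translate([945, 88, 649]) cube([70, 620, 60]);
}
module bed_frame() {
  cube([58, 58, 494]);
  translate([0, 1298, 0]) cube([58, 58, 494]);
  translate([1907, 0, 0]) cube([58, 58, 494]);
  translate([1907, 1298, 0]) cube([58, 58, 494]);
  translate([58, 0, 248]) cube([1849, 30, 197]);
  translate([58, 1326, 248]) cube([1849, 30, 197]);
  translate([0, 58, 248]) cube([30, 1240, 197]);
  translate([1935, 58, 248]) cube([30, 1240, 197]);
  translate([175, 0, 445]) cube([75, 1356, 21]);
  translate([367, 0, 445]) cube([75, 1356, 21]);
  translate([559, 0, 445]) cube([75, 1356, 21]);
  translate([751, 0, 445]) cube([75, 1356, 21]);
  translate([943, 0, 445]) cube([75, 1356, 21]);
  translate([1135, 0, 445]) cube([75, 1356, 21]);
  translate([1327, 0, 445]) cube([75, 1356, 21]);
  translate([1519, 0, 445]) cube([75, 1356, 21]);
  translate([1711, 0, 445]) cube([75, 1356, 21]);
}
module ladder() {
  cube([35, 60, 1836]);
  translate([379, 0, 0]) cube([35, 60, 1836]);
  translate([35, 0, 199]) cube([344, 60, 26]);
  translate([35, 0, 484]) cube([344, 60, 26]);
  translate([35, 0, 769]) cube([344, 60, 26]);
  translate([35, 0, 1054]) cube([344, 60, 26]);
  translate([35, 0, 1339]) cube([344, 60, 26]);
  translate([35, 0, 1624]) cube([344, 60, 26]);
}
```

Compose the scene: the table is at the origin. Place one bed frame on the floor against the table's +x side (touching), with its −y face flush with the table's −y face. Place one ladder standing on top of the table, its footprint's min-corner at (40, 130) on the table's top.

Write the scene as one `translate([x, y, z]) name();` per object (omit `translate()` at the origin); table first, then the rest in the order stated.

table();
translate([1033, 0, 0]) bed_frame();
translate([40, 130, 743]) ladder();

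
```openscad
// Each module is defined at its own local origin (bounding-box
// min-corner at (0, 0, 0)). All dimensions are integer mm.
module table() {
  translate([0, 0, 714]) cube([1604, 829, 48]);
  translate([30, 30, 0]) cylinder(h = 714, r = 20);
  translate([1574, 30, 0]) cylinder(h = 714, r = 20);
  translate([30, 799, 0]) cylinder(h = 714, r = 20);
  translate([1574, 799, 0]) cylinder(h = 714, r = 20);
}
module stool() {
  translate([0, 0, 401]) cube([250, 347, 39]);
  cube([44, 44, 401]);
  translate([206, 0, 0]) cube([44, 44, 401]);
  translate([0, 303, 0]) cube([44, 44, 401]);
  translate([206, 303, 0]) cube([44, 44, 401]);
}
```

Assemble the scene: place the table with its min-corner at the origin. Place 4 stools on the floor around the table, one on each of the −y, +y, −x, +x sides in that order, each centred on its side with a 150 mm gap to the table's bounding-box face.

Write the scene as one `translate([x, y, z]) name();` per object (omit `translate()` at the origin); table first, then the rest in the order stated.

table();
translate([677, -497, 0]) stool();
translate([677, 979, 0]) stool();
translate([-400, 241, 0]) stool();
translate([1754, 241, 0]) stool();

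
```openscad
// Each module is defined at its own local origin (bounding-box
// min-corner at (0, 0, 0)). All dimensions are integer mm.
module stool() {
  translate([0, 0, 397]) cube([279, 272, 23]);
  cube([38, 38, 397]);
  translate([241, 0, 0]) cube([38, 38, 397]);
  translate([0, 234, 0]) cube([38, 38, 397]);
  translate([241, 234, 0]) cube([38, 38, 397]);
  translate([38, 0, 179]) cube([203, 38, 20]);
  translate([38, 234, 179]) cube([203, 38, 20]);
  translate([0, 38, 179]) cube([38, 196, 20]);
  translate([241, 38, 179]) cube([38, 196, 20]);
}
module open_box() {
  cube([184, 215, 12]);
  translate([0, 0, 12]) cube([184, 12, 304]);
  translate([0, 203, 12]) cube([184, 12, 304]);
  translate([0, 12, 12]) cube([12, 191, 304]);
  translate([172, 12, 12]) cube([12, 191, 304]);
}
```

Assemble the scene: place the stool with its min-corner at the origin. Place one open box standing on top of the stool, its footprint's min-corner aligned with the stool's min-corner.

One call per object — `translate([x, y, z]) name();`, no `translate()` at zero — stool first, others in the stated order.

stool();
translate([0, 0, 420]) open_box();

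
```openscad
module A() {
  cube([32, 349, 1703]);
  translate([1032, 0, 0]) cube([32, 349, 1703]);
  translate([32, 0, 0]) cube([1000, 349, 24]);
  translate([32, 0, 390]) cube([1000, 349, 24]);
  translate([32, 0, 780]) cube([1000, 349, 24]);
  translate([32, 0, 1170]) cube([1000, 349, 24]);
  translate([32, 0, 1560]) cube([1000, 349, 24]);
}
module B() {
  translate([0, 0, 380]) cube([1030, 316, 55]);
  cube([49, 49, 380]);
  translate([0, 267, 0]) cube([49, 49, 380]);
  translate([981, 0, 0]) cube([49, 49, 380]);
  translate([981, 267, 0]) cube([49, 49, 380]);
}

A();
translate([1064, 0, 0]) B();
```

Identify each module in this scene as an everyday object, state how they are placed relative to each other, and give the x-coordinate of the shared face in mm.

A is a bookshelf. B is a bench. The bench is against the bookshelf's +x side, with their −y faces flush. The x-coordinate of the shared face is 1064 mm.

The bookshelf's +x face and the bench's −x face are both at x = 1064 mm.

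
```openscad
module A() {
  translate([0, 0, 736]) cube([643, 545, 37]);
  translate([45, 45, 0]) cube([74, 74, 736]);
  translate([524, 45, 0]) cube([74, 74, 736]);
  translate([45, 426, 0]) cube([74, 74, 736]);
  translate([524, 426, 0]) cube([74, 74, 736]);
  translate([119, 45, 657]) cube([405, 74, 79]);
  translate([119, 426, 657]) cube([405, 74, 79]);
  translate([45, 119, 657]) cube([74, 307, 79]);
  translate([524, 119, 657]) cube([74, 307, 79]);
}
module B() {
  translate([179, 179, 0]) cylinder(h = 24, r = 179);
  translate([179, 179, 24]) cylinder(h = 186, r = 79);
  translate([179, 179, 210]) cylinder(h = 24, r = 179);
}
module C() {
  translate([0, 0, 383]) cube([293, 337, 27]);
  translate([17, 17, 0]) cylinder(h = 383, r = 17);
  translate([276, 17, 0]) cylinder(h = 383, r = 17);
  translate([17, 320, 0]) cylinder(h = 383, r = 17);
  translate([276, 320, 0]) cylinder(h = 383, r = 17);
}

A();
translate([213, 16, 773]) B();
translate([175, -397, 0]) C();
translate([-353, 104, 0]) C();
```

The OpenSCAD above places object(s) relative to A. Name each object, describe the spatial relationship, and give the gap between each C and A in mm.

A is a table. B is a spool. C is a stool. The spool is on top of the table. Two stools sit around the table at the −y, −x sides. The gap between each stool and the table is 60 mm.

Each stool's nearest face is 60 mm from the table's bounding box.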